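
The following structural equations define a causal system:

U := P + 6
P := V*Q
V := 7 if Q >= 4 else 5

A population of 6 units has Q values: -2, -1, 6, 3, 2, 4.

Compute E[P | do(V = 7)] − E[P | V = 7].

-21

do(V=7) breaks V's dependence on Q. With V=7 fixed, P across the units is -14, -7, 42, 21, 14, 28, mean 14.
E[P|V=7] averages over only the 2 units with V=7 (Q = 6, 4): P = 42, 28, mean 35.
Difference = 14 − 35 = -21.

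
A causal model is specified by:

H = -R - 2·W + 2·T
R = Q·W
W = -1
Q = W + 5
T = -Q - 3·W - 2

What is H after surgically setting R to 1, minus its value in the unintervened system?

-5

Intervening sets R = 1 and removes its equation (R = Q·W).
Q = W + 5  [with W=-1]  = 4
T = -Q - 3·W - 2  [with Q=4, W=-1]  = -3
H = -R - 2·W + 2·T  [with R=1, W=-1, T=-3]  = -5
Without intervention: Q = W + 5  [with W=-1]  = 4; T = -Q - 3·W - 2  [with Q=4, W=-1]  = -3; R = Q·W  [with Q=4, W=-1]  = -4; H = -R - 2·W + 2·T  [with R=-4, W=-1, T=-3]  = 0.
Change = -5 − 0 = -5.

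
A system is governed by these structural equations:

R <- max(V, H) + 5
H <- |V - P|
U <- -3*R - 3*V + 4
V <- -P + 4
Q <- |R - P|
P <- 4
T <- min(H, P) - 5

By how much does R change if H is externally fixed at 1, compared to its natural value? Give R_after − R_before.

The intervention breaks the incoming arrows to H: H <- |V - P| no longer applies, and H = 1.
V = -P + 4  [with P=4]  = 0
R = max(V, H) + 5  [with V=0, H=1]  = 6
Without intervention: V = -P + 4  [with P=4]  = 0; H = |V - P|  [with V=0, P=4]  = 4; R = max(V, H) + 5  [with V=0, H=4]  = 9.
Change = 6 − 9 = -3.

-3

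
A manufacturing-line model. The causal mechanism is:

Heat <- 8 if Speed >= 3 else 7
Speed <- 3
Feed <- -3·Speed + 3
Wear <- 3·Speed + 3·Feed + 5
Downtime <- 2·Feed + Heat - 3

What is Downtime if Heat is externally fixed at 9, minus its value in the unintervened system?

do(Heat=9) replaces the equation Heat <- 8 if Speed >= 3 else 7 with the constant Heat = 9.
Feed = -3·Speed + 3  [with Speed=3]  = -6
Downtime = 2·Feed + Heat - 3  [with Feed=-6, Heat=9]  = -6
Without intervention: Feed = -3·Speed + 3  [with Speed=3]  = -6; Heat = 8 if Speed >= 3 else 7  [with Speed=3]  = 8; Downtime = 2·Feed + Heat - 3  [with Feed=-6, Heat=8]  = -7.
Change = -6 − (-7) = 1.

1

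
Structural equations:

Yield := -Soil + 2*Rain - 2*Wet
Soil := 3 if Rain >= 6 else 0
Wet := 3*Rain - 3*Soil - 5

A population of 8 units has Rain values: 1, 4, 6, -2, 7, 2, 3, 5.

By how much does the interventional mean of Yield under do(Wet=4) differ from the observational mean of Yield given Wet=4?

-1.75

Every unit gets Wet=4 under the intervention. Yield values become -6, 0, 1, -12, 3, -4, -2, 2; E[Yield|do(Wet=4)] = -2.25.
Conditioning on Wet=4 selects the 2 unit(s) with Rain ∈ {6, 3}. Their Yield values: 1, -2. Mean = -0.5.
Difference = -2.25 − (-0.5) = -1.75.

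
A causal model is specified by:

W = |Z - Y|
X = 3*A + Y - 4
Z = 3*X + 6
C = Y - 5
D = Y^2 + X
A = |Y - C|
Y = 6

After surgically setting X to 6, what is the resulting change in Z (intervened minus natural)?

-33

Under do(X=6), the mechanism X = 3*A + Y - 4 is discarded; X is fixed at 6.
Z = 3*X + 6  [with X=6]  = 24
Without intervention: C = Y - 5  [with Y=6]  = 1; A = |Y - C|  [with Y=6, C=1]  = 5; X = 3*A + Y - 4  [with A=5, Y=6]  = 17; Z = 3*X + 6  [with X=17]  = 57.
Change = 24 − 57 = -33.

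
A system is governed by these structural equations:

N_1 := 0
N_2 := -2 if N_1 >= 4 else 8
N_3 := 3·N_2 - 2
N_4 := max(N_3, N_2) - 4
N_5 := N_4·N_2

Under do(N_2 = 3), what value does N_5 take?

9

do(N_2=3) replaces the equation N_2 := -2 if N_1 >= 4 else 8 with the constant N_2 = 3.
N_3 = 3·N_2 - 2  [with N_2=3]  = 7
N_4 = max(N_3, N_2) - 4  [with N_3=7, N_2=3]  = 3
N_5 = N_4·N_2  [with N_4=3, N_2=3]  = 9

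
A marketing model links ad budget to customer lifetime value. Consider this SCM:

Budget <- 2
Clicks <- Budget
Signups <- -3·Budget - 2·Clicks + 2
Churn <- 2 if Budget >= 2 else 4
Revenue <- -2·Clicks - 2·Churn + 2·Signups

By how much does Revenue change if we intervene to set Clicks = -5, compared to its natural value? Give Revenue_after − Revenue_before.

42

do(Clicks=-5) replaces the equation Clicks <- Budget with the constant Clicks = -5.
Signups = -3·Budget - 2·Clicks + 2  [with Budget=2, Clicks=-5]  = 6
Churn = 2 if Budget >= 2 else 4  [with Budget=2]  = 2
Revenue = -2·Clicks - 2·Churn + 2·Signups  [with Clicks=-5, Churn=2, Signups=6]  = 18
Without intervention: Clicks = Budget  [with Budget=2]  = 2; Signups = -3·Budget - 2·Clicks + 2  [with Budget=2, Clicks=2]  = -8; Churn = 2 if Budget >= 2 else 4  [with Budget=2]  = 2; Revenue = -2·Clicks - 2·Churn + 2·Signups  [with Clicks=2, Churn=2, Signups=-8]  = -24.
Change = 18 − (-24) = 42.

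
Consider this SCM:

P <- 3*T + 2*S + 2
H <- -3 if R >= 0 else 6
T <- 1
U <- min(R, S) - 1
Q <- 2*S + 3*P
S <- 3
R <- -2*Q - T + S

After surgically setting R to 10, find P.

11

do(R=10) replaces the equation R <- -2*Q - T + S with the constant R = 10.
P is not downstream of the intervention, so its value is determined by the original equations.
P = 3*T + 2*S + 2  [with T=1, S=3]  = 11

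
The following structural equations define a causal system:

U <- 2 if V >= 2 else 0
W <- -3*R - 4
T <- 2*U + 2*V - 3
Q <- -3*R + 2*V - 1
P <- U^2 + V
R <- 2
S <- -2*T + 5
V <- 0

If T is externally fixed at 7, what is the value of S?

Intervening sets T = 7 and removes its equation (T <- 2*U + 2*V - 3).
S = -2*T + 5  [with T=7]  = -9

-9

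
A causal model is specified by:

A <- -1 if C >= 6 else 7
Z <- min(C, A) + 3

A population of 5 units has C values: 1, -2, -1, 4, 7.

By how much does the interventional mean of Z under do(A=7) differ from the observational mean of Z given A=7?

do(A=7) breaks A's dependence on C. With A=7 fixed, Z across the units is 4, 1, 2, 7, 10, mean 4.8.
E[Z|A=7] averages over only the 4 units with A=7 (C = 1, -2, -1, 4): Z = 4, 1, 2, 7, mean 3.5.
Difference = 4.8 − 3.5 = 1.3.

1.3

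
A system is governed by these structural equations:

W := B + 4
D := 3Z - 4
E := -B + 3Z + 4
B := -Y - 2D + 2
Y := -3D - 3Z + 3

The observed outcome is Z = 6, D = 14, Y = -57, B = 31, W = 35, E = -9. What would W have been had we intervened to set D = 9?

30

do(D=9) replaces the equation D := 3Z - 4 with the constant D = 9.
Y = -3D - 3Z + 3  [with D=9, Z=6]  = -42
B = -Y - 2D + 2  [with Y=-42, D=9]  = 26
W = B + 4  [with B=26]  = 30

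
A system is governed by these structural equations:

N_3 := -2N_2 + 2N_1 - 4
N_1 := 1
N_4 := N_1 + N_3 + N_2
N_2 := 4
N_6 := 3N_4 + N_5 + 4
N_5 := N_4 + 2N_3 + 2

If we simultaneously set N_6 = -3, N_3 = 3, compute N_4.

Under do(N_6 = -3, N_3 = 3), each intervened variable's structural equation is replaced by its fixed value.
N_4 = N_1 + N_3 + N_2  [with N_1=1, N_3=3, N_2=4]  = 8

8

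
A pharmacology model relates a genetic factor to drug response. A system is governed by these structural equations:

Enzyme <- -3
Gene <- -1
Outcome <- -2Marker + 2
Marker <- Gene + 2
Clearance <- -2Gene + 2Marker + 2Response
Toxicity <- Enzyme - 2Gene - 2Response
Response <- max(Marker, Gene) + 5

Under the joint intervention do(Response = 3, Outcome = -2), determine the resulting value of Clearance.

10

The joint intervention fixes Response = 3, Outcome = -2, removing each variable's own equation.
Marker = Gene + 2  [with Gene=-1]  = 1
Clearance = -2Gene + 2Marker + 2Response  [with Gene=-1, Marker=1, Response=3]  = 10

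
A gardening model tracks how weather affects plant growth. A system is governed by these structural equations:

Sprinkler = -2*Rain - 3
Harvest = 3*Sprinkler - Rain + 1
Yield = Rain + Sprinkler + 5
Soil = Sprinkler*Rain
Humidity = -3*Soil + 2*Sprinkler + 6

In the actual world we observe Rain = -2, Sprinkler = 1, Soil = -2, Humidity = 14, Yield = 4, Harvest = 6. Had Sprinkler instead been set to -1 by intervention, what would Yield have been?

2

do(Sprinkler=-1) replaces the equation Sprinkler = -2*Rain - 3 with the constant Sprinkler = -1.
Yield = Rain + Sprinkler + 5  [with Rain=-2, Sprinkler=-1]  = 2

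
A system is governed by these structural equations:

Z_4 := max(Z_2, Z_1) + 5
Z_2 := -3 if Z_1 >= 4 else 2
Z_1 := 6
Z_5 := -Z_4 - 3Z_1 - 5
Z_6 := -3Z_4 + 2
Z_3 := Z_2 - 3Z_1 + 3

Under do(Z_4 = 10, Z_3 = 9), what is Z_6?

-28

The joint intervention fixes Z_4 = 10, Z_3 = 9, removing each variable's own equation.
Z_6 = -3Z_4 + 2  [with Z_4=10]  = -28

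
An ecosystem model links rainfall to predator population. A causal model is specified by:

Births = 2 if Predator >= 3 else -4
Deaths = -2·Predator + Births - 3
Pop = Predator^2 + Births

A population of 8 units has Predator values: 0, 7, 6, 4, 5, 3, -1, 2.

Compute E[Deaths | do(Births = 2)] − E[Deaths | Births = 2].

3.5

do(Births=2) breaks Births's dependence on Predator. With Births=2 fixed, Deaths across the units is -1, -15, -13, -9, -11, -7, 1, -5, mean -7.5.
Conditioning on Births=2 selects the 5 unit(s) with Predator ∈ {7, 6, 4, 5, 3}. Their Deaths values: -15, -13, -9, -11, -7. Mean = -11.
Difference = -7.5 − (-11) = 3.5.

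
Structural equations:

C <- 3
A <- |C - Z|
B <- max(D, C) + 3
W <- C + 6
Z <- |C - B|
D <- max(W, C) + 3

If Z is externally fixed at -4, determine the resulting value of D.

do(Z=-4) replaces the equation Z <- |C - B| with the constant Z = -4.
D is not downstream of the intervention, so its value is determined by the original equations.
W = C + 6  [with C=3]  = 9
D = max(W, C) + 3  [with W=9, C=3]  = 12

12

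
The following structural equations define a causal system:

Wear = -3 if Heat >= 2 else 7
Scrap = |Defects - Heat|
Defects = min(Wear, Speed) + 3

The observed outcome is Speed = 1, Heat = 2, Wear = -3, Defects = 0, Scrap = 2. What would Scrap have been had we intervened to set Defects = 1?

1

Intervening sets Defects = 1 and removes its equation (Defects = min(Wear, Speed) + 3).
Scrap = |Defects - Heat|  [with Defects=1, Heat=2]  = 1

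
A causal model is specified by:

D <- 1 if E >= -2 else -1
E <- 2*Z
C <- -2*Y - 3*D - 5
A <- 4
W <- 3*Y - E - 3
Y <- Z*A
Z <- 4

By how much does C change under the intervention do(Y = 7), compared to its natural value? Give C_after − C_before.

18

Under do(Y=7), the mechanism Y <- Z*A is discarded; Y is fixed at 7.
E = 2*Z  [with Z=4]  = 8
D = 1 if E >= -2 else -1  [with E=8]  = 1
C = -2*Y - 3*D - 5  [with Y=7, D=1]  = -22
Without intervention: E = 2*Z  [with Z=4]  = 8; Y = Z*A  [with Z=4, A=4]  = 16; D = 1 if E >= -2 else -1  [with E=8]  = 1; C = -2*Y - 3*D - 5  [with Y=16, D=1]  = -40.
Change = -22 − (-40) = 18.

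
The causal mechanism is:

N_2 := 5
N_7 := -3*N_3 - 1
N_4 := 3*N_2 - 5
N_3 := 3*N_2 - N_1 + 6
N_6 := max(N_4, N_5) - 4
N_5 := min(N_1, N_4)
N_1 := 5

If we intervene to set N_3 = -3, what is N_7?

The intervention breaks the incoming arrows to N_3: N_3 := 3*N_2 - N_1 + 6 no longer applies, and N_3 = -3.
N_7 = -3*N_3 - 1  [with N_3=-3]  = 8

8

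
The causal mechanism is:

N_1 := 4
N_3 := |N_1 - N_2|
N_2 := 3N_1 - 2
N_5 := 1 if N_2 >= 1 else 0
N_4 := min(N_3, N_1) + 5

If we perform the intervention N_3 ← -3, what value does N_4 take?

The intervention breaks the incoming arrows to N_3: N_3 := |N_1 - N_2| no longer applies, and N_3 = -3.
N_4 = min(N_3, N_1) + 5  [with N_3=-3, N_1=4]  = 2

2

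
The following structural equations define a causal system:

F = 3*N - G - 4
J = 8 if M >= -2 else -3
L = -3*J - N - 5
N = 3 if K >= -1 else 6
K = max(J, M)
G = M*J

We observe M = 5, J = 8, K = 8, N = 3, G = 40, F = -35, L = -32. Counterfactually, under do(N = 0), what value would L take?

-29

The intervention breaks the incoming arrows to N: N = 3 if K >= -1 else 6 no longer applies, and N = 0.
J = 8 if M >= -2 else -3  [with M=5]  = 8
L = -3*J - N - 5  [with J=8, N=0]  = -29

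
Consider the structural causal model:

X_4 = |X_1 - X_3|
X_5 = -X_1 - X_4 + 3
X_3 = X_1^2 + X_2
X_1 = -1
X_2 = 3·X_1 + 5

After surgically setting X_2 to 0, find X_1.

-1

Under do(X_2=0), the mechanism X_2 = 3·X_1 + 5 is discarded; X_2 is fixed at 0.
X_1 is not downstream of the intervention, so its value is determined by the original equations.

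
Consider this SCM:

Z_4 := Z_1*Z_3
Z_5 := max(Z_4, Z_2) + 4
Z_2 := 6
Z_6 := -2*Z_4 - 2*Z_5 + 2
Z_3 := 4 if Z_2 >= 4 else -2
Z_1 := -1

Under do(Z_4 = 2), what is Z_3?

4

Under do(Z_4=2), the mechanism Z_4 := Z_1*Z_3 is discarded; Z_4 is fixed at 2.
Since Z_3 is not a descendant of the intervened variable, it is unaffected.
Z_3 = 4 if Z_2 >= 4 else -2  [with Z_2=6]  = 4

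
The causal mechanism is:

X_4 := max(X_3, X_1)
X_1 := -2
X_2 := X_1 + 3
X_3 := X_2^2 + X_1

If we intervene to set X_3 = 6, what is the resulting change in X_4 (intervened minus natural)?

The intervention breaks the incoming arrows to X_3: X_3 := X_2^2 + X_1 no longer applies, and X_3 = 6.
X_4 = max(X_3, X_1)  [with X_3=6, X_1=-2]  = 6
Without intervention: X_2 = X_1 + 3  [with X_1=-2]  = 1; X_3 = X_2^2 + X_1  [with X_2=1, X_1=-2]  = -1; X_4 = max(X_3, X_1)  [with X_3=-1, X_1=-2]  = -1.
Change = 6 − (-1) = 7.

7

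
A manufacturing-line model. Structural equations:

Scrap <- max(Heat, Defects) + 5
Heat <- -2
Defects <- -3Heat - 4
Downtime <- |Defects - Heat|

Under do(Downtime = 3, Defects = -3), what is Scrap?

Setting Downtime = 3, Defects = -3 by intervention discards those variables' equations.
Scrap = max(Heat, Defects) + 5  [with Heat=-2, Defects=-3]  = 3

3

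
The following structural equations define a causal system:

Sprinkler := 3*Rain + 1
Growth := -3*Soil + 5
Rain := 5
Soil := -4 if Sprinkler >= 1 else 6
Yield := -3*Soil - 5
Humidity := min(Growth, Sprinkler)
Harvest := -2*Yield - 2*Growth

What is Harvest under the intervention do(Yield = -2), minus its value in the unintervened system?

Intervening sets Yield = -2 and removes its equation (Yield := -3*Soil - 5).
Sprinkler = 3*Rain + 1  [with Rain=5]  = 16
Soil = -4 if Sprinkler >= 1 else 6  [with Sprinkler=16]  = -4
Growth = -3*Soil + 5  [with Soil=-4]  = 17
Harvest = -2*Yield - 2*Growth  [with Yield=-2, Growth=17]  = -30
Without intervention: Sprinkler = 3*Rain + 1  [with Rain=5]  = 16; Soil = -4 if Sprinkler >= 1 else 6  [with Sprinkler=16]  = -4; Growth = -3*Soil + 5  [with Soil=-4]  = 17; Yield = -3*Soil - 5  [with Soil=-4]  = 7; Harvest = -2*Yield - 2*Growth  [with Yield=7, Growth=17]  = -48.
Change = -30 − (-48) = 18.

18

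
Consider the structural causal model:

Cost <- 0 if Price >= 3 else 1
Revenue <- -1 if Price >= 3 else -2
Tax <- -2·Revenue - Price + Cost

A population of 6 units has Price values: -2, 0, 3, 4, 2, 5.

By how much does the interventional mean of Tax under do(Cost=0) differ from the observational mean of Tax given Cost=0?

Every unit gets Cost=0 under the intervention. Tax values become 6, 4, -1, -2, 2, -3; E[Tax|do(Cost=0)] = 1.
E[Tax|Cost=0] averages over only the 3 units with Cost=0 (Price = 3, 4, 5): Tax = -1, -2, -3, mean -2.
Difference = 1 − (-2) = 3.

3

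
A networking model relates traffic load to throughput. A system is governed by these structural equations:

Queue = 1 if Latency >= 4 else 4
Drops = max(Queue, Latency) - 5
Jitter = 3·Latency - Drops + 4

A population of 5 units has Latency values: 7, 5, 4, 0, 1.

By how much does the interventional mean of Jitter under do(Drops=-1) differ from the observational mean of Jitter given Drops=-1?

5.2

The intervention sets Drops=-1 in all 5 units regardless of Latency. Recomputing Jitter per unit gives 26, 20, 17, 5, 8; average 15.2.
Conditioning on Drops=-1 selects the 3 unit(s) with Latency ∈ {4, 0, 1}. Their Jitter values: 17, 5, 8. Mean = 10.
Difference = 15.2 − 10 = 5.2.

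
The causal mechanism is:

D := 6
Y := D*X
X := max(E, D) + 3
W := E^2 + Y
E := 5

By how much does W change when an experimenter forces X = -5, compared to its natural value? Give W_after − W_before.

-84

do(X=-5) replaces the equation X := max(E, D) + 3 with the constant X = -5.
Y = D*X  [with D=6, X=-5]  = -30
W = E^2 + Y  [with E=5, Y=-30]  = -5
Without intervention: X = max(E, D) + 3  [with E=5, D=6]  = 9; Y = D*X  [with D=6, X=9]  = 54; W = E^2 + Y  [with E=5, Y=54]  = 79.
Change = -5 − 79 = -84.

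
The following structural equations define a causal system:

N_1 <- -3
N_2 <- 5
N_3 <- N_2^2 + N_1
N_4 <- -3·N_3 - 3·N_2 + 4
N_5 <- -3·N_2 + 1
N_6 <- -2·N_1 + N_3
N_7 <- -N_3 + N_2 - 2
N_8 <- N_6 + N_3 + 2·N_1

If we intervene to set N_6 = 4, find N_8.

20

Intervening sets N_6 = 4 and removes its equation (N_6 <- -2·N_1 + N_3).
N_3 = N_2^2 + N_1  [with N_2=5, N_1=-3]  = 22
N_8 = N_6 + N_3 + 2·N_1  [with N_6=4, N_3=22, N_1=-3]  = 20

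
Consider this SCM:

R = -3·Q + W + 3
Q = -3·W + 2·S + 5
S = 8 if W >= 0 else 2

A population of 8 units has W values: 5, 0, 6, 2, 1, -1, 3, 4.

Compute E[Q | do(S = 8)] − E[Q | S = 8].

1.5

do(S=8) breaks S's dependence on W. With S=8 fixed, Q across the units is 6, 21, 3, 15, 18, 24, 12, 9, mean 13.5.
Observing S=8 restricts to units where S's equation naturally yields 8: W ∈ {5, 0, 6, 2, 1, 3, 4}. In that subpopulation Q = 6, 21, 3, 15, 18, 12, 9, mean 12.
Difference = 13.5 − 12 = 1.5.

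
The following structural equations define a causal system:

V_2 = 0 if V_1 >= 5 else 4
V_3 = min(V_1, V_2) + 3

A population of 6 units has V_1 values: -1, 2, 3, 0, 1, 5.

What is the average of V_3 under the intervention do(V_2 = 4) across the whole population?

4.5

Under do(V_2=4), V_2's equation is replaced by V_2=4 for every unit. Per-unit V_3: 2, 5, 6, 3, 4, 7. Mean = 4.5.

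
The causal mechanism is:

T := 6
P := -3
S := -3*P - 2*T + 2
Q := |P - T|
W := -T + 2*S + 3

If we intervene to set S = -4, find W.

do(S=-4) replaces the equation S := -3*P - 2*T + 2 with the constant S = -4.
W = -T + 2*S + 3  [with T=6, S=-4]  = -11

-11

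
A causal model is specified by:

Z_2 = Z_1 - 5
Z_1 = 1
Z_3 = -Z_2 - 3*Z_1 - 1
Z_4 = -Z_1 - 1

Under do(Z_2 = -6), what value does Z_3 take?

2

The intervention breaks the incoming arrows to Z_2: Z_2 = Z_1 - 5 no longer applies, and Z_2 = -6.
Z_3 = -Z_2 - 3*Z_1 - 1  [with Z_2=-6, Z_1=1]  = 2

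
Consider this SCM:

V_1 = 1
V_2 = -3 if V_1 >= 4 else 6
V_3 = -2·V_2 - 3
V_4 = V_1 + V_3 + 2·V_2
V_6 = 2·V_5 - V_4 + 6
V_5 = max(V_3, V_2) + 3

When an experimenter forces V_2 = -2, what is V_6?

Under do(V_2=-2), the mechanism V_2 = -3 if V_1 >= 4 else 6 is discarded; V_2 is fixed at -2.
V_3 = -2·V_2 - 3  [with V_2=-2]  = 1
V_4 = V_1 + V_3 + 2·V_2  [with V_1=1, V_3=1, V_2=-2]  = -2
V_5 = max(V_3, V_2) + 3  [with V_3=1, V_2=-2]  = 4
V_6 = 2·V_5 - V_4 + 6  [with V_5=4, V_4=-2]  = 16

16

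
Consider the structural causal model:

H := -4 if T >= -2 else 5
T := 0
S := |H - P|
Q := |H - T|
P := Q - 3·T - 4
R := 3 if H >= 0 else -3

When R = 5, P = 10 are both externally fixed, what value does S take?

Setting R = 5, P = 10 by intervention discards those variables' equations.
H = -4 if T >= -2 else 5  [with T=0]  = -4
S = |H - P|  [with H=-4, P=10]  = 14

14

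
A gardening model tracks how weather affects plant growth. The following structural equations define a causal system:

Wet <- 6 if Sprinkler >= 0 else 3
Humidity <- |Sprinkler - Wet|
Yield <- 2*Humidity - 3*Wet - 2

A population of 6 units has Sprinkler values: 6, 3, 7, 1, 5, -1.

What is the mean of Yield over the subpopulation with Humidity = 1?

-18

Observing Humidity=1 restricts to units where Humidity's equation naturally yields 1: Sprinkler ∈ {7, 5}. In that subpopulation Yield = -18, -18, mean -18.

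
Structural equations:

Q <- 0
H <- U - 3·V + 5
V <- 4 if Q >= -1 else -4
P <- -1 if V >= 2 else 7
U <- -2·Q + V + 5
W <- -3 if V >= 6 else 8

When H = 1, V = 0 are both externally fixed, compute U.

5

Setting H = 1, V = 0 by intervention discards those variables' equations.
U = -2·Q + V + 5  [with Q=0, V=0]  = 5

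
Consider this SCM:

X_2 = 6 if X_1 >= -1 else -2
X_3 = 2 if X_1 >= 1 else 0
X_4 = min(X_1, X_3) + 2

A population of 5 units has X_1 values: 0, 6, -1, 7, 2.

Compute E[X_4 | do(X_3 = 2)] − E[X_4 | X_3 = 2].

do(X_3=2) breaks X_3's dependence on X_1. With X_3=2 fixed, X_4 across the units is 2, 4, 1, 4, 4, mean 3.
E[X_4|X_3=2] averages over only the 3 units with X_3=2 (X_1 = 6, 7, 2): X_4 = 4, 4, 4, mean 4.
Difference = 3 − 4 = -1.

-1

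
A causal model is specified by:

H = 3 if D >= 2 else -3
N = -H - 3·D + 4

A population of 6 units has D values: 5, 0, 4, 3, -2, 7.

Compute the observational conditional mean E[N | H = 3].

E[N|H=3] averages over only the 4 units with H=3 (D = 5, 4, 3, 7): N = -14, -11, -8, -20, mean -13.25.

-13.25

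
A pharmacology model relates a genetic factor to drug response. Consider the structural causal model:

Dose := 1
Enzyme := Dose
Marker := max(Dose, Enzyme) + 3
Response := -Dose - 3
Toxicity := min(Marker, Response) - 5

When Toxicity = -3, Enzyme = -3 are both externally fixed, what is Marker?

Setting Toxicity = -3, Enzyme = -3 by intervention discards those variables' equations.
Marker = max(Dose, Enzyme) + 3  [with Dose=1, Enzyme=-3]  = 4

4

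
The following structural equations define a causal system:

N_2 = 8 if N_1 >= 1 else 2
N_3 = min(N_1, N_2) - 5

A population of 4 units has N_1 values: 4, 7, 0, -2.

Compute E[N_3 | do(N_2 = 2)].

Every unit gets N_2=2 under the intervention. N_3 values become -3, -3, -5, -7; E[N_3|do(N_2=2)] = -4.5.

-4.5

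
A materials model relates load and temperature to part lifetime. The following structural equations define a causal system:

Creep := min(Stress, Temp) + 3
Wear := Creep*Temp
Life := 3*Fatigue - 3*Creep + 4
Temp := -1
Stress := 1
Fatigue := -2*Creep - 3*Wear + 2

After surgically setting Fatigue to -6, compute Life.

The intervention breaks the incoming arrows to Fatigue: Fatigue := -2*Creep - 3*Wear + 2 no longer applies, and Fatigue = -6.
Creep = min(Stress, Temp) + 3  [with Stress=1, Temp=-1]  = 2
Life = 3*Fatigue - 3*Creep + 4  [with Fatigue=-6, Creep=2]  = -20

-20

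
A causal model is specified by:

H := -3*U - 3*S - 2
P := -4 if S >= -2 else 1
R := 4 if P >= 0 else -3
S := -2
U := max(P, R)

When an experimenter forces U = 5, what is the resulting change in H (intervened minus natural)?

Intervening sets U = 5 and removes its equation (U := max(P, R)).
H = -3*U - 3*S - 2  [with U=5, S=-2]  = -11
Without intervention: P = -4 if S >= -2 else 1  [with S=-2]  = -4; R = 4 if P >= 0 else -3  [with P=-4]  = -3; U = max(P, R)  [with P=-4, R=-3]  = -3; H = -3*U - 3*S - 2  [with U=-3, S=-2]  = 13.
Change = -11 − 13 = -24.

-24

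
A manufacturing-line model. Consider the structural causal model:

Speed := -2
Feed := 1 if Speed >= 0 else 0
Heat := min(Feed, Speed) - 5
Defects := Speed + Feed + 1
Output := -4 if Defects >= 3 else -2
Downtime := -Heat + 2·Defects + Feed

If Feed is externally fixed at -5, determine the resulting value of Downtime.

-7

Under do(Feed=-5), the mechanism Feed := 1 if Speed >= 0 else 0 is discarded; Feed is fixed at -5.
Heat = min(Feed, Speed) - 5  [with Feed=-5, Speed=-2]  = -10
Defects = Speed + Feed + 1  [with Speed=-2, Feed=-5]  = -6
Downtime = -Heat + 2·Defects + Feed  [with Heat=-10, Defects=-6, Feed=-5]  = -7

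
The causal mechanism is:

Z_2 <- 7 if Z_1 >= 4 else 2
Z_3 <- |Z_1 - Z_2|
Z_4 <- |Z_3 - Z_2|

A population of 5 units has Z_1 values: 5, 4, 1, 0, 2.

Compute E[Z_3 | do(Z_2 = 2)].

do(Z_2=2) breaks Z_2's dependence on Z_1. With Z_2=2 fixed, Z_3 across the units is 3, 2, 1, 2, 0, mean 1.6.

1.6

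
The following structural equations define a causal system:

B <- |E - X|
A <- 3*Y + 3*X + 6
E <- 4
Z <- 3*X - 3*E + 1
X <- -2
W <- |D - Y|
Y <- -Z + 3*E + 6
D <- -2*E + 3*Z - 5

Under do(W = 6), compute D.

Intervening sets W = 6 and removes its equation (W <- |D - Y|).
Since D is not a descendant of the intervened variable, it is unaffected.
Z = 3*X - 3*E + 1  [with X=-2, E=4]  = -17
D = -2*E + 3*Z - 5  [with E=4, Z=-17]  = -64

-64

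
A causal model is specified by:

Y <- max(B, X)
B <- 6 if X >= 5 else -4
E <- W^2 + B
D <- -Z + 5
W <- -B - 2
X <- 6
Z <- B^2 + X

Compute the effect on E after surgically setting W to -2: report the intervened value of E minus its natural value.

-60

Intervening sets W = -2 and removes its equation (W <- -B - 2).
B = 6 if X >= 5 else -4  [with X=6]  = 6
E = W^2 + B  [with W=-2, B=6]  = 10
Without intervention: B = 6 if X >= 5 else -4  [with X=6]  = 6; W = -B - 2  [with B=6]  = -8; E = W^2 + B  [with W=-8, B=6]  = 70.
Change = 10 − 70 = -60.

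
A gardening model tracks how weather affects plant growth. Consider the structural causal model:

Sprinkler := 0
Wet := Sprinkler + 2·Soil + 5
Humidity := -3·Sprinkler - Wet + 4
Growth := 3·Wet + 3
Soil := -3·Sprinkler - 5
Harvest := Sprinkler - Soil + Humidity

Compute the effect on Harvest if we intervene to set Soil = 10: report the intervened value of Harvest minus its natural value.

Under do(Soil=10), the mechanism Soil := -3·Sprinkler - 5 is discarded; Soil is fixed at 10.
Wet = Sprinkler + 2·Soil + 5  [with Sprinkler=0, Soil=10]  = 25
Humidity = -3·Sprinkler - Wet + 4  [with Sprinkler=0, Wet=25]  = -21
Harvest = Sprinkler - Soil + Humidity  [with Sprinkler=0, Soil=10, Humidity=-21]  = -31
Without intervention: Soil = -3·Sprinkler - 5  [with Sprinkler=0]  = -5; Wet = Sprinkler + 2·Soil + 5  [with Sprinkler=0, Soil=-5]  = -5; Humidity = -3·Sprinkler - Wet + 4  [with Sprinkler=0, Wet=-5]  = 9; Harvest = Sprinkler - Soil + Humidity  [with Sprinkler=0, Soil=-5, Humidity=9]  = 14.
Change = -31 − 14 = -45.

-45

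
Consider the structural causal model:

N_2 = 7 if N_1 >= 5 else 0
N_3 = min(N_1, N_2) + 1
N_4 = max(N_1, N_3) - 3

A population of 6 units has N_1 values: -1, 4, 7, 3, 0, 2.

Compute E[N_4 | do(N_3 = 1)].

0

The intervention sets N_3=1 in all 6 units regardless of N_1. Recomputing N_4 per unit gives -2, 1, 4, 0, -2, -1; average 0.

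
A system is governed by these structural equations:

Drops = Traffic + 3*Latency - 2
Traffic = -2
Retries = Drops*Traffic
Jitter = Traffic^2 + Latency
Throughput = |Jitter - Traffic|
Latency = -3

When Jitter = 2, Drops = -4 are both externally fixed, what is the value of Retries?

Under do(Jitter = 2, Drops = -4), each intervened variable's structural equation is replaced by its fixed value.
Retries = Drops*Traffic  [with Drops=-4, Traffic=-2]  = 8

8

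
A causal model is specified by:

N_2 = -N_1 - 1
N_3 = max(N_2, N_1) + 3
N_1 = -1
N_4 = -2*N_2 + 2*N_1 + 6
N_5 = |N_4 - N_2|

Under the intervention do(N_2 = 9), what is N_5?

do(N_2=9) replaces the equation N_2 = -N_1 - 1 with the constant N_2 = 9.
N_4 = -2*N_2 + 2*N_1 + 6  [with N_2=9, N_1=-1]  = -14
N_5 = |N_4 - N_2|  [with N_4=-14, N_2=9]  = 23

23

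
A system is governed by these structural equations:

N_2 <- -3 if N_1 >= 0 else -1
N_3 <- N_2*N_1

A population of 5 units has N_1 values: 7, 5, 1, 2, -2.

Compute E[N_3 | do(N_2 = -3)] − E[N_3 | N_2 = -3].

3.45

do(N_2=-3) breaks N_2's dependence on N_1. With N_2=-3 fixed, N_3 across the units is -21, -15, -3, -6, 6, mean -7.8.
Observing N_2=-3 restricts to units where N_2's equation naturally yields -3: N_1 ∈ {7, 5, 1, 2}. In that subpopulation N_3 = -21, -15, -3, -6, mean -11.25.
Difference = -7.8 − (-11.25) = 3.45.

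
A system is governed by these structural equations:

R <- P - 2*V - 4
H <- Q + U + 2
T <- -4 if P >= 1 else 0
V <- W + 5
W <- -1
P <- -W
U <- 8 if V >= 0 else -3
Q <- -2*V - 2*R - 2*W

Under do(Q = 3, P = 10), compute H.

13

Setting Q = 3, P = 10 by intervention discards those variables' equations.
V = W + 5  [with W=-1]  = 4
U = 8 if V >= 0 else -3  [with V=4]  = 8
H = Q + U + 2  [with Q=3, U=8]  = 13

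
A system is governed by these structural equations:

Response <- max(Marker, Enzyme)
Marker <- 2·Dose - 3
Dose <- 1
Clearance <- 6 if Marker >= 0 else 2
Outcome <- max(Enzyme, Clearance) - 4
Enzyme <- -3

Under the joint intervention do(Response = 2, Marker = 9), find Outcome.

2

The joint intervention fixes Response = 2, Marker = 9, removing each variable's own equation.
Clearance = 6 if Marker >= 0 else 2  [with Marker=9]  = 6
Outcome = max(Enzyme, Clearance) - 4  [with Enzyme=-3, Clearance=6]  = 2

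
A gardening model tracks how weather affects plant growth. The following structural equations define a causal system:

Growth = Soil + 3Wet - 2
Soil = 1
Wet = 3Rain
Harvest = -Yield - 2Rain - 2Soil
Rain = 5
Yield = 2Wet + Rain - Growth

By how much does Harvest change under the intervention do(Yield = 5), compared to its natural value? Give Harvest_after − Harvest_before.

-14

The intervention breaks the incoming arrows to Yield: Yield = 2Wet + Rain - Growth no longer applies, and Yield = 5.
Harvest = -Yield - 2Rain - 2Soil  [with Yield=5, Rain=5, Soil=1]  = -17
Without intervention: Wet = 3Rain  [with Rain=5]  = 15; Growth = Soil + 3Wet - 2  [with Soil=1, Wet=15]  = 44; Yield = 2Wet + Rain - Growth  [with Wet=15, Rain=5, Growth=44]  = -9; Harvest = -Yield - 2Rain - 2Soil  [with Yield=-9, Rain=5, Soil=1]  = -3.
Change = -17 − (-3) = -14.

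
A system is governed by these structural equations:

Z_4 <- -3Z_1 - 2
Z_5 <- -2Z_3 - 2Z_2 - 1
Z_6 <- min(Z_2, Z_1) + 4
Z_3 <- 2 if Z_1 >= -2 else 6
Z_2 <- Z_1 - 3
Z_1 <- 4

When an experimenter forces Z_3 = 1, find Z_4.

The intervention breaks the incoming arrows to Z_3: Z_3 <- 2 if Z_1 >= -2 else 6 no longer applies, and Z_3 = 1.
Z_4 is not downstream of the intervention, so its value is determined by the original equations.
Z_4 = -3Z_1 - 2  [with Z_1=4]  = -14

-14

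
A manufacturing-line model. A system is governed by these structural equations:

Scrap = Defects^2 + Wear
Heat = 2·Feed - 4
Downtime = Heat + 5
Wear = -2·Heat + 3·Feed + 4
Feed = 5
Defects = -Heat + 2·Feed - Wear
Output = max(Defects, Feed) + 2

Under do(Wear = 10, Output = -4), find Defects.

Setting Wear = 10, Output = -4 by intervention discards those variables' equations.
Heat = 2·Feed - 4  [with Feed=5]  = 6
Defects = -Heat + 2·Feed - Wear  [with Heat=6, Feed=5, Wear=10]  = -6

-6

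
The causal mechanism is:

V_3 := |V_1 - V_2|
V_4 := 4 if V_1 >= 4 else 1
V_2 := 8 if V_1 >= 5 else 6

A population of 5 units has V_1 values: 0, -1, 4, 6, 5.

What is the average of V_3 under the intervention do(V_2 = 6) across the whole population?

3.2

do(V_2=6) breaks V_2's dependence on V_1. With V_2=6 fixed, V_3 across the units is 6, 7, 2, 0, 1, mean 3.2.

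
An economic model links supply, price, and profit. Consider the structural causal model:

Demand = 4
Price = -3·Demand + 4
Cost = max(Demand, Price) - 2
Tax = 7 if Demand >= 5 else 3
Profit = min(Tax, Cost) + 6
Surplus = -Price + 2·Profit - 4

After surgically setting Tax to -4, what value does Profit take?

Intervening sets Tax = -4 and removes its equation (Tax = 7 if Demand >= 5 else 3).
Price = -3·Demand + 4  [with Demand=4]  = -8
Cost = max(Demand, Price) - 2  [with Demand=4, Price=-8]  = 2
Profit = min(Tax, Cost) + 6  [with Tax=-4, Cost=2]  = 2

2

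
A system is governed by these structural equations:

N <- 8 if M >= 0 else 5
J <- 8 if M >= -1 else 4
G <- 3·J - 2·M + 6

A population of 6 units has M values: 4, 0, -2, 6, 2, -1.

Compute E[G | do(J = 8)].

27

Under do(J=8), J's equation is replaced by J=8 for every unit. Per-unit G: 22, 30, 34, 18, 26, 32. Mean = 27.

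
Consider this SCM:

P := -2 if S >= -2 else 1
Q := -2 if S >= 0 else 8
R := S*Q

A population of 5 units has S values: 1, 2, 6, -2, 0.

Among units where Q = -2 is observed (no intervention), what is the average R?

-4.5

Observing Q=-2 restricts to units where Q's equation naturally yields -2: S ∈ {1, 2, 6, 0}. In that subpopulation R = -2, -4, -12, 0, mean -4.5.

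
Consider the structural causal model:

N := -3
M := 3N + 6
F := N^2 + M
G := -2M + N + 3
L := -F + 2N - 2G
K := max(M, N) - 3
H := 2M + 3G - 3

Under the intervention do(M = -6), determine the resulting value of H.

Under do(M=-6), the mechanism M := 3N + 6 is discarded; M is fixed at -6.
G = -2M + N + 3  [with M=-6, N=-3]  = 12
H = 2M + 3G - 3  [with M=-6, G=12]  = 21

21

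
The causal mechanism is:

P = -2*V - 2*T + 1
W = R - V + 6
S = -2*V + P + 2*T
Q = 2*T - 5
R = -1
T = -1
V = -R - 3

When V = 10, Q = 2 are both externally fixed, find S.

The joint intervention fixes V = 10, Q = 2, removing each variable's own equation.
P = -2*V - 2*T + 1  [with V=10, T=-1]  = -17
S = -2*V + P + 2*T  [with V=10, P=-17, T=-1]  = -39

-39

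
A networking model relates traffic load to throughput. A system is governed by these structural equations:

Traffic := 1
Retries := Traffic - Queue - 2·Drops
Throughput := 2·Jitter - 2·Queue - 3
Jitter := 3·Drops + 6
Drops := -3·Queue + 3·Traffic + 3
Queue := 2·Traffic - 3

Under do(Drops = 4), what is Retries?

-6

The intervention breaks the incoming arrows to Drops: Drops := -3·Queue + 3·Traffic + 3 no longer applies, and Drops = 4.
Queue = 2·Traffic - 3  [with Traffic=1]  = -1
Retries = Traffic - Queue - 2·Drops  [with Traffic=1, Queue=-1, Drops=4]  = -6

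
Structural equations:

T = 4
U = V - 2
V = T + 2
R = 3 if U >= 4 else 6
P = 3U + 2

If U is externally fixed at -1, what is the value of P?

The intervention breaks the incoming arrows to U: U = V - 2 no longer applies, and U = -1.
P = 3U + 2  [with U=-1]  = -1

-1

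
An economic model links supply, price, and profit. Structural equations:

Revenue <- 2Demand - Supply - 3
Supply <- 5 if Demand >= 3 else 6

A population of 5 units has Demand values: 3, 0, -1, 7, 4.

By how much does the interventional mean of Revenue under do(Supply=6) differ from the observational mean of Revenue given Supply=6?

6.2

Under do(Supply=6), Supply's equation is replaced by Supply=6 for every unit. Per-unit Revenue: -3, -9, -11, 5, -1. Mean = -3.8.
E[Revenue|Supply=6] averages over only the 2 units with Supply=6 (Demand = 0, -1): Revenue = -9, -11, mean -10.
Difference = -3.8 − (-10) = 6.2.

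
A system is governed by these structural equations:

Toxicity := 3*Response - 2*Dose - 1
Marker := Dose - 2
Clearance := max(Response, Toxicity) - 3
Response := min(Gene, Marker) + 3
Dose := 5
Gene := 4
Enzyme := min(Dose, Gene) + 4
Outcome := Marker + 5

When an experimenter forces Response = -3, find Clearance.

-6

Under do(Response=-3), the mechanism Response := min(Gene, Marker) + 3 is discarded; Response is fixed at -3.
Toxicity = 3*Response - 2*Dose - 1  [with Response=-3, Dose=5]  = -20
Clearance = max(Response, Toxicity) - 3  [with Response=-3, Toxicity=-20]  = -6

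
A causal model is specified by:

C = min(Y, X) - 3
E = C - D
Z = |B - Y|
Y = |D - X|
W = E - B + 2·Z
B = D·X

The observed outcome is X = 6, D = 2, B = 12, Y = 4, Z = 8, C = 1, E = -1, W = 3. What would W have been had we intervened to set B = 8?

-1

The intervention breaks the incoming arrows to B: B = D·X no longer applies, and B = 8.
Y = |D - X|  [with D=2, X=6]  = 4
Z = |B - Y|  [with B=8, Y=4]  = 4
C = min(Y, X) - 3  [with Y=4, X=6]  = 1
E = C - D  [with C=1, D=2]  = -1
W = E - B + 2·Z  [with E=-1, B=8, Z=4]  = -1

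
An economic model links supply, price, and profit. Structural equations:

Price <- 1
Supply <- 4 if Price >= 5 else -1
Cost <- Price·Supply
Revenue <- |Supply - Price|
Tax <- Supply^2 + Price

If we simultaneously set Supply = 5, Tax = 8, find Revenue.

The joint intervention fixes Supply = 5, Tax = 8, removing each variable's own equation.
Revenue = |Supply - Price|  [with Supply=5, Price=1]  = 4

4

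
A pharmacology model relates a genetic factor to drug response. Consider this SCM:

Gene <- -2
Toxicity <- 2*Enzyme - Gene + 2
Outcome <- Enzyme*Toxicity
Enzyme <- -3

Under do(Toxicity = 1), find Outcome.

-3

The intervention breaks the incoming arrows to Toxicity: Toxicity <- 2*Enzyme - Gene + 2 no longer applies, and Toxicity = 1.
Outcome = Enzyme*Toxicity  [with Enzyme=-3, Toxicity=1]  = -3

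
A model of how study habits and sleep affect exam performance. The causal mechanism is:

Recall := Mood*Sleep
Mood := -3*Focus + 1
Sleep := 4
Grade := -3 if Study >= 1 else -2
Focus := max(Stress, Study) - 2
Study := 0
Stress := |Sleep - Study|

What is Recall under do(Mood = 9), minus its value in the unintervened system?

56

The intervention breaks the incoming arrows to Mood: Mood := -3*Focus + 1 no longer applies, and Mood = 9.
Recall = Mood*Sleep  [with Mood=9, Sleep=4]  = 36
Without intervention: Stress = |Sleep - Study|  [with Sleep=4, Study=0]  = 4; Focus = max(Stress, Study) - 2  [with Stress=4, Study=0]  = 2; Mood = -3*Focus + 1  [with Focus=2]  = -5; Recall = Mood*Sleep  [with Mood=-5, Sleep=4]  = -20.
Change = 36 − (-20) = 56.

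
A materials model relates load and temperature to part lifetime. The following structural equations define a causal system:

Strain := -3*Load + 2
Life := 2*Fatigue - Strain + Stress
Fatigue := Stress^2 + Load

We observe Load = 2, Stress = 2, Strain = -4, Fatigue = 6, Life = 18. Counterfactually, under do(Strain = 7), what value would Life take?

do(Strain=7) replaces the equation Strain := -3*Load + 2 with the constant Strain = 7.
Fatigue = Stress^2 + Load  [with Stress=2, Load=2]  = 6
Life = 2*Fatigue - Strain + Stress  [with Fatigue=6, Strain=7, Stress=2]  = 7

7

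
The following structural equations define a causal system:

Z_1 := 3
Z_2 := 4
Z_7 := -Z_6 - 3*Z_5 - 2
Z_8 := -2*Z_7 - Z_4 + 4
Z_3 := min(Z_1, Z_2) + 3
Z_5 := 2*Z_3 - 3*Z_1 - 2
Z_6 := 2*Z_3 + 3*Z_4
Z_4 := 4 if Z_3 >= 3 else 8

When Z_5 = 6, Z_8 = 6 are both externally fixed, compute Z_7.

Setting Z_5 = 6, Z_8 = 6 by intervention discards those variables' equations.
Z_3 = min(Z_1, Z_2) + 3  [with Z_1=3, Z_2=4]  = 6
Z_4 = 4 if Z_3 >= 3 else 8  [with Z_3=6]  = 4
Z_6 = 2*Z_3 + 3*Z_4  [with Z_3=6, Z_4=4]  = 24
Z_7 = -Z_6 - 3*Z_5 - 2  [with Z_6=24, Z_5=6]  = -44

-44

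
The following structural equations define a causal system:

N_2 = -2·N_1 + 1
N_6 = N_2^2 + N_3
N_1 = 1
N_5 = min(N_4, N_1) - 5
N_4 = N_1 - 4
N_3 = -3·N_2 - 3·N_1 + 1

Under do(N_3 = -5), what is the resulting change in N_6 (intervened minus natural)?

-6

The intervention breaks the incoming arrows to N_3: N_3 = -3·N_2 - 3·N_1 + 1 no longer applies, and N_3 = -5.
N_2 = -2·N_1 + 1  [with N_1=1]  = -1
N_6 = N_2^2 + N_3  [with N_2=-1, N_3=-5]  = -4
Without intervention: N_2 = -2·N_1 + 1  [with N_1=1]  = -1; N_3 = -3·N_2 - 3·N_1 + 1  [with N_2=-1, N_1=1]  = 1; N_6 = N_2^2 + N_3  [with N_2=-1, N_3=1]  = 2.
Change = -4 − 2 = -6.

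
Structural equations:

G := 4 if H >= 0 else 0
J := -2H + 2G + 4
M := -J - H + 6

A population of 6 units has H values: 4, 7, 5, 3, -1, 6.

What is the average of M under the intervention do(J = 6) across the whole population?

-4

The intervention sets J=6 in all 6 units regardless of H. Recomputing M per unit gives -4, -7, -5, -3, 1, -6; average -4.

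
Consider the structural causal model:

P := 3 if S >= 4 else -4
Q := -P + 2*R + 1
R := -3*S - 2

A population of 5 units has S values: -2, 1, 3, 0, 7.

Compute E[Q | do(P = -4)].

Under do(P=-4), P's equation is replaced by P=-4 for every unit. Per-unit Q: 13, -5, -17, 1, -41. Mean = -9.8.

-9.8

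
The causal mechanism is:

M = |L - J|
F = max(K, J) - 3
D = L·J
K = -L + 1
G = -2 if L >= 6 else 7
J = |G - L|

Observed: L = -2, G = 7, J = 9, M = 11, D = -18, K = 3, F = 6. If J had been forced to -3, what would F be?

The intervention breaks the incoming arrows to J: J = |G - L| no longer applies, and J = -3.
K = -L + 1  [with L=-2]  = 3
F = max(K, J) - 3  [with K=3, J=-3]  = 0

0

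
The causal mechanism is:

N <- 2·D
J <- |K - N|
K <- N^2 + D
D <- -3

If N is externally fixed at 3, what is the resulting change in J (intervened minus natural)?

-36

Under do(N=3), the mechanism N <- 2·D is discarded; N is fixed at 3.
K = N^2 + D  [with N=3, D=-3]  = 6
J = |K - N|  [with K=6, N=3]  = 3
Without intervention: N = 2·D  [with D=-3]  = -6; K = N^2 + D  [with N=-6, D=-3]  = 33; J = |K - N|  [with K=33, N=-6]  = 39.
Change = 3 − 39 = -36.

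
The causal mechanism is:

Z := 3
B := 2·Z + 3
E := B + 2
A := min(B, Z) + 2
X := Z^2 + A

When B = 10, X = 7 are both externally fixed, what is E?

Under do(B = 10, X = 7), each intervened variable's structural equation is replaced by its fixed value.
E = B + 2  [with B=10]  = 12

12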